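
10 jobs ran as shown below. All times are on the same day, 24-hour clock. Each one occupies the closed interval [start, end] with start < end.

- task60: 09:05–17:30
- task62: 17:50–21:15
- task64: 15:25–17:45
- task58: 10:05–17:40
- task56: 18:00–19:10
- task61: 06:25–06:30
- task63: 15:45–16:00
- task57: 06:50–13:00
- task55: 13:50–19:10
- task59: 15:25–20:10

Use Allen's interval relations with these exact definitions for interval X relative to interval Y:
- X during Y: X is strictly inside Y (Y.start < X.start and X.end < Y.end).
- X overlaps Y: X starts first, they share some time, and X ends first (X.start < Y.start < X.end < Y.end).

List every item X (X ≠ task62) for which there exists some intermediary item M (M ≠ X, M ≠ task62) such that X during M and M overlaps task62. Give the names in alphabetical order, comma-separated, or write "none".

Target task62 = [17:50, 21:15].
Intermediaries M with M overlaps task62: task55, task59.
Via task55 — items with X during task55: task63, task64.
Via task59 — items with X during task59: task56, task63.
Union: task56, task63, task64.

task56, task63, task64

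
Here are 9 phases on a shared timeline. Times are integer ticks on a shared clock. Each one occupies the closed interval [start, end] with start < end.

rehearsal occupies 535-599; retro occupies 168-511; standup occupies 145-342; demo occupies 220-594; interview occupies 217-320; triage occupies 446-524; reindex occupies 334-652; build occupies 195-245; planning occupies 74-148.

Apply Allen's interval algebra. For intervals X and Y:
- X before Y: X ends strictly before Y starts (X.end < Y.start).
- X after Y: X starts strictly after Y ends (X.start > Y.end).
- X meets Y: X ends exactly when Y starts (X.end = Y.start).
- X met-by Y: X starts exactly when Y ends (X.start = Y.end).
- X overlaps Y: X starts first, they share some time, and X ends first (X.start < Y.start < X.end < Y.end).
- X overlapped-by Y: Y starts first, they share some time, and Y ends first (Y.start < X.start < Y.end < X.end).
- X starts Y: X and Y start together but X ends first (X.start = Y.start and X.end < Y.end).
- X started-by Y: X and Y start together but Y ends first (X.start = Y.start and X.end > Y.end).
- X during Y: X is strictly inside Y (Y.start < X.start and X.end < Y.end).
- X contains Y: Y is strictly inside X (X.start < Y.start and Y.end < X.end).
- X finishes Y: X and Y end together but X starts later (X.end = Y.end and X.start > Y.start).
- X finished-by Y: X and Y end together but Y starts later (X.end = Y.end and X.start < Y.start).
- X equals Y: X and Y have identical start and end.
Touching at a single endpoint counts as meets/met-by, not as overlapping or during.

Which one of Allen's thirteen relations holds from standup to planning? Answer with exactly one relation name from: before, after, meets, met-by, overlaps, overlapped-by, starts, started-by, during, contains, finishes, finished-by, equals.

standup = [145, 342]; planning = [74, 148].
Compare endpoints: standup.start > planning.start, standup.start < planning.end, standup.end > planning.start, standup.end > planning.end.
That pattern is 'overlapped-by'.

overlapped-by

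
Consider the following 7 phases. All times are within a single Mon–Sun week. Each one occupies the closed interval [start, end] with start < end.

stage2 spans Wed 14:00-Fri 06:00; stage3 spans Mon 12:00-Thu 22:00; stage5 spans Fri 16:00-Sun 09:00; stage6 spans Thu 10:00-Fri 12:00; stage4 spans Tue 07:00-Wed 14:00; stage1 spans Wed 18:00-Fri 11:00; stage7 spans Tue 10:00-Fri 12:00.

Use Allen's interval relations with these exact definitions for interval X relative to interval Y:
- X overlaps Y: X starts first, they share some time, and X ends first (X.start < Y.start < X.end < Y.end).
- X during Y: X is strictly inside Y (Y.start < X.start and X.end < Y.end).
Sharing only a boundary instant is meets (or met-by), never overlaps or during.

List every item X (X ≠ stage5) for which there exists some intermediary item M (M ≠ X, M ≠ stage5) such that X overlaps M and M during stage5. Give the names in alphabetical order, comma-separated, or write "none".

none

Target stage5 = [Fri 16:00, Sun 09:00].
Intermediaries M with M during stage5: none.
Union: none.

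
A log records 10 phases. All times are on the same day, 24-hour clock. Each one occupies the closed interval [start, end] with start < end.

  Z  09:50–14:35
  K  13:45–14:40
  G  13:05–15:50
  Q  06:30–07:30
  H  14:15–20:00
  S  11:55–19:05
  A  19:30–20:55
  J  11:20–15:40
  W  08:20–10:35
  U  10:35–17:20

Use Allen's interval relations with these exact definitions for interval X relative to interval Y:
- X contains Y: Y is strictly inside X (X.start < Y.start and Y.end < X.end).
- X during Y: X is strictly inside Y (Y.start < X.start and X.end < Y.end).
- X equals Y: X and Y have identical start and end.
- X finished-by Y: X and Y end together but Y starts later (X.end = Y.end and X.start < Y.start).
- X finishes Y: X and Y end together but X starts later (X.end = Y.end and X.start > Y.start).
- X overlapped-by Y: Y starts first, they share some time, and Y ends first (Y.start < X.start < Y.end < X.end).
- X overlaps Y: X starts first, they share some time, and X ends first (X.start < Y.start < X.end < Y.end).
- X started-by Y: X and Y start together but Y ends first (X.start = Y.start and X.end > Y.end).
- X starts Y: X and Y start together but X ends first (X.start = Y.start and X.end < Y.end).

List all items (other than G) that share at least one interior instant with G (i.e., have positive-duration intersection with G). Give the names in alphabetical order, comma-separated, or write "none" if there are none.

Target G = [13:05, 15:50].
A [19:30, 20:55] → after → no.
H [14:15, 20:00] → overlapped-by → yes.
J [11:20, 15:40] → overlaps → yes.
K [13:45, 14:40] → during → yes.
Q [06:30, 07:30] → before → no.
S [11:55, 19:05] → contains → yes.
U [10:35, 17:20] → contains → yes.
W [08:20, 10:35] → before → no.
Z [09:50, 14:35] → overlaps → yes.
Result: H, J, K, S, U, Z.

H, J, K, S, U, Z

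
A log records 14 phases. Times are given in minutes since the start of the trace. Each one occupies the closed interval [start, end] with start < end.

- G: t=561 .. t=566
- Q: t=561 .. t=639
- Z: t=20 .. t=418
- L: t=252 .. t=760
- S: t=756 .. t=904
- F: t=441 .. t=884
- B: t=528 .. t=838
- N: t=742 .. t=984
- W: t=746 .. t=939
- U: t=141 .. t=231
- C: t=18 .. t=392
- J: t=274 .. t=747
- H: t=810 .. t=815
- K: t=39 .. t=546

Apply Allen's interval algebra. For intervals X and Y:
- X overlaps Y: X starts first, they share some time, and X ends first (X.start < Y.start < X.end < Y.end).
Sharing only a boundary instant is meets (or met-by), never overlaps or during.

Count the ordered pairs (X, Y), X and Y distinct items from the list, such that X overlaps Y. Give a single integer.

Checking all 182 ordered pairs for relation 'overlaps'; matching pairs in alphabetical order:
(B, N): B overlaps N ✓
(B, S): B overlaps S ✓
(B, W): B overlaps W ✓
(C, J): C overlaps J ✓
(C, K): C overlaps K ✓
(C, L): C overlaps L ✓
(C, Z): C overlaps Z ✓
(F, N): F overlaps N ✓
(F, S): F overlaps S ✓
(F, W): F overlaps W ✓
(J, B): J overlaps B ✓
(J, F): J overlaps F ✓
(J, N): J overlaps N ✓
(J, W): J overlaps W ✓
(K, B): K overlaps B ✓
(K, F): K overlaps F ✓
(K, J): K overlaps J ✓
(K, L): K overlaps L ✓
(L, B): L overlaps B ✓
(L, F): L overlaps F ✓
(L, N): L overlaps N ✓
(L, S): L overlaps S ✓
(L, W): L overlaps W ✓
(Z, J): Z overlaps J ✓
... plus 2 further pairs not listed.
Count: 26.

26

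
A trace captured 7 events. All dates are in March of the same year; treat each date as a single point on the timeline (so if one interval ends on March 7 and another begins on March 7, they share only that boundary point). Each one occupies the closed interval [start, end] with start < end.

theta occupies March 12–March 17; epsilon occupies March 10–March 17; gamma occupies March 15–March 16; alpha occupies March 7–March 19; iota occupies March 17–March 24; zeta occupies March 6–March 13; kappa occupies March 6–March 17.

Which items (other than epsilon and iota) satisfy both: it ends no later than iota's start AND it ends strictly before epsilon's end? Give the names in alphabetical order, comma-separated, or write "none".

Conditions: its end is no later than iota's start (X.end <= March 17) AND its end is strictly before epsilon's end (X.end < March 17).
alpha: end March 19 <= March 17? ✗; end March 19 < March 17? ✗ → no.
gamma: end March 16 <= March 17? ✓; end March 16 < March 17? ✓ → yes.
kappa: end March 17 <= March 17? ✓; end March 17 < March 17? ✗ → no.
theta: end March 17 <= March 17? ✓; end March 17 < March 17? ✗ → no.
zeta: end March 13 <= March 17? ✓; end March 13 < March 17? ✓ → yes.
Result: gamma, zeta.

gamma, zeta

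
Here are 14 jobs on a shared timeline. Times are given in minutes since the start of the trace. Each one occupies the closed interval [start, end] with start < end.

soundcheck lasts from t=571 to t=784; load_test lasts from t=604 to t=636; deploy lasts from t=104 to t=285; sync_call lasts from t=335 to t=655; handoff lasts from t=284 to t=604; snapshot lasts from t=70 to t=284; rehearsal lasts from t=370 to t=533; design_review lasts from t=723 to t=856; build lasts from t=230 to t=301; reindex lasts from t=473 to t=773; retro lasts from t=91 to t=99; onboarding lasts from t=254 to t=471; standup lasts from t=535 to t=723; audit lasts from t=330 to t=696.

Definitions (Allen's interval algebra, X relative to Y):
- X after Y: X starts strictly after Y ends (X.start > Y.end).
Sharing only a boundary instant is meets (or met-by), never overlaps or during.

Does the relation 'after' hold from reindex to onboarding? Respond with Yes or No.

reindex = [t=473, t=773], onboarding = [t=254, t=471].
Actual relation of reindex to onboarding: after.
Asked whether 'after' holds → Yes.

Yes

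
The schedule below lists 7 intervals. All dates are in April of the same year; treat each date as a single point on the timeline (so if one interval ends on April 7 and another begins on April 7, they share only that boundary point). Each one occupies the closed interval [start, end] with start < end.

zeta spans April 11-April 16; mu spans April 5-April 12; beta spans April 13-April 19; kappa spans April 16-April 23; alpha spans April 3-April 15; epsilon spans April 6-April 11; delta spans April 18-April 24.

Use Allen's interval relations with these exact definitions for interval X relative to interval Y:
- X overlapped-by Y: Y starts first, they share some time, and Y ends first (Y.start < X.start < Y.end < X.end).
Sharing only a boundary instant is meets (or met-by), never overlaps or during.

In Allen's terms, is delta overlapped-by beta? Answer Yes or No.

Yes

delta = [April 18, April 24], beta = [April 13, April 19].
Actual relation of delta to beta: overlapped-by.
Asked whether 'overlapped-by' holds → Yes.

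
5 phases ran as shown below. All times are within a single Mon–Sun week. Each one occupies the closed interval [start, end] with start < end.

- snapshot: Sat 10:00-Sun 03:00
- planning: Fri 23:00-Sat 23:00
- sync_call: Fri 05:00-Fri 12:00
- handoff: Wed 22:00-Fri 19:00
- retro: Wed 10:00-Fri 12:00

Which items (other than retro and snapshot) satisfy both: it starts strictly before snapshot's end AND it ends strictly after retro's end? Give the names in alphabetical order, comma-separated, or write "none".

Conditions: its start is strictly before snapshot's end (X.start < Sun 03:00) AND its end is strictly after retro's end (X.end > Fri 12:00).
handoff: start Wed 22:00 < Sun 03:00? ✓; end Fri 19:00 > Fri 12:00? ✓ → yes.
planning: start Fri 23:00 < Sun 03:00? ✓; end Sat 23:00 > Fri 12:00? ✓ → yes.
sync_call: start Fri 05:00 < Sun 03:00? ✓; end Fri 12:00 > Fri 12:00? ✗ → no.
Result: handoff, planning.

handoff, planning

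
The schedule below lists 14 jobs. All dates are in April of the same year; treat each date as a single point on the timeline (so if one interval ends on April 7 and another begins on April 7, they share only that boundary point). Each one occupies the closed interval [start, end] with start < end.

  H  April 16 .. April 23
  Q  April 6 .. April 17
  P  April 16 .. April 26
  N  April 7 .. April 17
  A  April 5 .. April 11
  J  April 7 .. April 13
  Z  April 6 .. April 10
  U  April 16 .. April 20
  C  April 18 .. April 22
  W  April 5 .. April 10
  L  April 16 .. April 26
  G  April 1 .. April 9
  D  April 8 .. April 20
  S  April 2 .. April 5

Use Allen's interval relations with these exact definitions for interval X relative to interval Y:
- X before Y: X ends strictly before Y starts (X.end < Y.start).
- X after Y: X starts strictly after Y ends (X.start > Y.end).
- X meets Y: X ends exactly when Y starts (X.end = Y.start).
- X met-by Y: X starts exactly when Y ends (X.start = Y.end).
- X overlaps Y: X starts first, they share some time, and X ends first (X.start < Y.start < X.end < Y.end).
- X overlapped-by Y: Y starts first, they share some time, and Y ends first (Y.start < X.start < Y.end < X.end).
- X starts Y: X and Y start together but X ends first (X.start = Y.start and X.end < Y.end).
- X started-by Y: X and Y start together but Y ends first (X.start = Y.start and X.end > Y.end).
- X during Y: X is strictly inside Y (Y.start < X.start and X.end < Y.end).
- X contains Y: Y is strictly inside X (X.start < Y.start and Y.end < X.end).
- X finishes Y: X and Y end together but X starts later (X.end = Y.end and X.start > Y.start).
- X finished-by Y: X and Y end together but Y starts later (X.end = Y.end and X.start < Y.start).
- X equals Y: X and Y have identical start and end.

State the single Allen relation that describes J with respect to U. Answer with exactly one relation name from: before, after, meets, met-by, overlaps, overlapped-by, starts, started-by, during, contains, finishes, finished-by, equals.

before

J = [April 7, April 13]; U = [April 16, April 20].
Compare endpoints: J.start < U.start, J.start < U.end, J.end < U.start, J.end < U.end.
That pattern is 'before'.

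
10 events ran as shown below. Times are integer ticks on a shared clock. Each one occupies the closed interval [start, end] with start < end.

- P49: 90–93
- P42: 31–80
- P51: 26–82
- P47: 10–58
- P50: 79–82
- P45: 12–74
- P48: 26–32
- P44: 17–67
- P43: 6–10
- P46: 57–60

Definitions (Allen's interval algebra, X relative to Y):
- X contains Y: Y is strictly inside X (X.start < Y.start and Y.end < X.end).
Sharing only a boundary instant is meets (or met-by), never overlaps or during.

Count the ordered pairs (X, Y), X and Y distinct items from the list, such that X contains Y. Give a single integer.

9

Checking all 90 ordered pairs for relation 'contains'; matching pairs in alphabetical order:
(P42, P46): P42 contains P46 ✓
(P44, P46): P44 contains P46 ✓
(P44, P48): P44 contains P48 ✓
(P45, P44): P45 contains P44 ✓
(P45, P46): P45 contains P46 ✓
(P45, P48): P45 contains P48 ✓
(P47, P48): P47 contains P48 ✓
(P51, P42): P51 contains P42 ✓
(P51, P46): P51 contains P46 ✓
Count: 9.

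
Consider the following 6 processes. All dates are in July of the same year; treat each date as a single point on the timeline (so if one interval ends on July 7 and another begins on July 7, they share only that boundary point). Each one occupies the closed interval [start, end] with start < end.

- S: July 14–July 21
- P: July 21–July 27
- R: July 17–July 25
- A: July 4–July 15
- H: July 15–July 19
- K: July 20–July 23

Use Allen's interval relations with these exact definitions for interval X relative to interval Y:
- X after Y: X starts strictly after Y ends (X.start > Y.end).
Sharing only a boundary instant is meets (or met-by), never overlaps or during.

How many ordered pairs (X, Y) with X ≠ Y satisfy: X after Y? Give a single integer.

5

Checking all 30 ordered pairs for relation 'after'; matching pairs in alphabetical order:
(K, A): K after A ✓
(K, H): K after H ✓
(P, A): P after A ✓
(P, H): P after H ✓
(R, A): R after A ✓
Count: 5.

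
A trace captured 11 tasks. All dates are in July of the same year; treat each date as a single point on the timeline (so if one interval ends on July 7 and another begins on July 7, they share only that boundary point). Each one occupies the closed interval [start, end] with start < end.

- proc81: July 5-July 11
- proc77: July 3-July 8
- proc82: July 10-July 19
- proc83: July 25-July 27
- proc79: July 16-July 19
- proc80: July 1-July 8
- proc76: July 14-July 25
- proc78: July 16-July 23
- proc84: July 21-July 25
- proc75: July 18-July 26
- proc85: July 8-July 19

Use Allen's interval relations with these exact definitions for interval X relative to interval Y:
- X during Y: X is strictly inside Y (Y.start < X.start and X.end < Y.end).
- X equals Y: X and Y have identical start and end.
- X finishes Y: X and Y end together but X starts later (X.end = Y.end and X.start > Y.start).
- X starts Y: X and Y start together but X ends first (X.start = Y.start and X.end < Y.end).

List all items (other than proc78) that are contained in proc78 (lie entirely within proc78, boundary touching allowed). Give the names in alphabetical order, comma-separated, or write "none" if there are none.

proc79

Target proc78 = [July 16, July 23].
proc75 [July 18, July 26] → overlapped-by → no.
proc76 [July 14, July 25] → contains → no.
proc77 [July 3, July 8] → before → no.
proc79 [July 16, July 19] → starts → yes.
proc80 [July 1, July 8] → before → no.
proc81 [July 5, July 11] → before → no.
proc82 [July 10, July 19] → overlaps → no.
proc83 [July 25, July 27] → after → no.
proc84 [July 21, July 25] → overlapped-by → no.
proc85 [July 8, July 19] → overlaps → no.
Result: proc79.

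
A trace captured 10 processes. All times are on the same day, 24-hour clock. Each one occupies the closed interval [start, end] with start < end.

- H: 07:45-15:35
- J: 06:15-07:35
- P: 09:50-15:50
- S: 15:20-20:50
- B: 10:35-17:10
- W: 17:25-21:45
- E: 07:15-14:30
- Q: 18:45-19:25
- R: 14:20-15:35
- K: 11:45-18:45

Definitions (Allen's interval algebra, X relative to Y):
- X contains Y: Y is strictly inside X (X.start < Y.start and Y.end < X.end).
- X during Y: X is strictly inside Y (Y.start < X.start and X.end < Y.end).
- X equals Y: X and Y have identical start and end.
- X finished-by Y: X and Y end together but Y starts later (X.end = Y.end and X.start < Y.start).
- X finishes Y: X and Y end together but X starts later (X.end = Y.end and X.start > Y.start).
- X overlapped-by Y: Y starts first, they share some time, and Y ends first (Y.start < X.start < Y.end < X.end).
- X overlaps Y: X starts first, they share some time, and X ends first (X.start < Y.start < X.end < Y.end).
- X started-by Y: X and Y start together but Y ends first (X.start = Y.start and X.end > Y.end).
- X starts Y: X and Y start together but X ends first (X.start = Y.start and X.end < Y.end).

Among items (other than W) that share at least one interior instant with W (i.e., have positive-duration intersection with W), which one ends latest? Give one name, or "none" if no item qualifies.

S

Target W = [17:25, 21:45].
B [10:35, 17:10] → before → excluded.
E [07:15, 14:30] → before → excluded.
H [07:45, 15:35] → before → excluded.
J [06:15, 07:35] → before → excluded.
K [11:45, 18:45] → overlaps → candidate.
P [09:50, 15:50] → before → excluded.
Q [18:45, 19:25] → during → candidate.
R [14:20, 15:35] → before → excluded.
S [15:20, 20:50] → overlaps → candidate.
Among candidates, latest end is 20:50 → S.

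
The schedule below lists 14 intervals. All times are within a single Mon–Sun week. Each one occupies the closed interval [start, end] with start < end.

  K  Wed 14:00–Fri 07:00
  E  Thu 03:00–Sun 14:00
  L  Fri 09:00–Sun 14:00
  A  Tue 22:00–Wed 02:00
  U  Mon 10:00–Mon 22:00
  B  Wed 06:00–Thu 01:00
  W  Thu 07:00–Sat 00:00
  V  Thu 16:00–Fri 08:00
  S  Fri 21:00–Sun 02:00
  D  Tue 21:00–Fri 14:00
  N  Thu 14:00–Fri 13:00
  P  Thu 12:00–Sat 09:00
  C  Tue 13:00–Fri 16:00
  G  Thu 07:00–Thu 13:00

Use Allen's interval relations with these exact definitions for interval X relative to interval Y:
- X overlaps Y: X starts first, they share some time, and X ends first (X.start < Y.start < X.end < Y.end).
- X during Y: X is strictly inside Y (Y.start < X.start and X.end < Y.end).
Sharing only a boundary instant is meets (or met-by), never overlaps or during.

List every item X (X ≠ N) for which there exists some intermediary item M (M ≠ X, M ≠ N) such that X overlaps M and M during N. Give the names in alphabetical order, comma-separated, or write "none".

Target N = [Thu 14:00, Fri 13:00].
Intermediaries M with M during N: V.
Via V — items with X overlaps V: K.
Union: K.

K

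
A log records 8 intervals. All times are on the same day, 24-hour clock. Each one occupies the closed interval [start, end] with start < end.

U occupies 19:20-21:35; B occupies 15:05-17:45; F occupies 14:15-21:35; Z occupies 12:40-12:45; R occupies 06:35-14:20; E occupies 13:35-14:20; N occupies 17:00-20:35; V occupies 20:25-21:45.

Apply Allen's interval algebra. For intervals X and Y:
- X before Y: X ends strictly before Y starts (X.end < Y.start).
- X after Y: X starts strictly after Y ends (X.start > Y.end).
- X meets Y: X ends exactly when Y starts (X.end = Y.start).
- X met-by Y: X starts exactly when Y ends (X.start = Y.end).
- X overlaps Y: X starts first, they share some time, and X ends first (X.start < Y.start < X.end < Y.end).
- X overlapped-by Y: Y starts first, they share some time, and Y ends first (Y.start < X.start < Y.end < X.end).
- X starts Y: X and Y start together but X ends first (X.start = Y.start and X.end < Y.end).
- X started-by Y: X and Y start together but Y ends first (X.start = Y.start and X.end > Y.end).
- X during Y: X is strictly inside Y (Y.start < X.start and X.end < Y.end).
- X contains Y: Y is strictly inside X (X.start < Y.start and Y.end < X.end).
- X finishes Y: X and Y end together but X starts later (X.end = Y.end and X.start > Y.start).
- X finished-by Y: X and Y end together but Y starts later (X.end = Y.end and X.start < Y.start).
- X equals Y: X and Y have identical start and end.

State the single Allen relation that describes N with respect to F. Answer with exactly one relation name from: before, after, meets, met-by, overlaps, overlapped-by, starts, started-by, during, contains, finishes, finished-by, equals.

N = [17:00, 20:35]; F = [14:15, 21:35].
Compare endpoints: N.start > F.start, N.start < F.end, N.end > F.start, N.end < F.end.
That pattern is 'during'.

during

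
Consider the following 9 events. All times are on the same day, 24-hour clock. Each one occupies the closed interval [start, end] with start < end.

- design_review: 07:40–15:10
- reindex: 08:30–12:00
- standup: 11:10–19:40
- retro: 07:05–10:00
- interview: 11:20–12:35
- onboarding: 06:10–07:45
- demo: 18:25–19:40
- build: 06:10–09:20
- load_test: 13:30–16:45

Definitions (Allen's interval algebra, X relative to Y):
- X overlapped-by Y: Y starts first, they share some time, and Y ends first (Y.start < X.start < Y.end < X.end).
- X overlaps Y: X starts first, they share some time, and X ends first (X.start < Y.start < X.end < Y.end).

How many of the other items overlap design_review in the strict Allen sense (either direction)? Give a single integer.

5

Target design_review = [07:40, 15:10].
build [06:10, 09:20] → overlaps → counts.
demo [18:25, 19:40] → after → no.
interview [11:20, 12:35] → during → no.
load_test [13:30, 16:45] → overlapped-by → counts.
onboarding [06:10, 07:45] → overlaps → counts.
reindex [08:30, 12:00] → during → no.
retro [07:05, 10:00] → overlaps → counts.
standup [11:10, 19:40] → overlapped-by → counts.
Total: 5.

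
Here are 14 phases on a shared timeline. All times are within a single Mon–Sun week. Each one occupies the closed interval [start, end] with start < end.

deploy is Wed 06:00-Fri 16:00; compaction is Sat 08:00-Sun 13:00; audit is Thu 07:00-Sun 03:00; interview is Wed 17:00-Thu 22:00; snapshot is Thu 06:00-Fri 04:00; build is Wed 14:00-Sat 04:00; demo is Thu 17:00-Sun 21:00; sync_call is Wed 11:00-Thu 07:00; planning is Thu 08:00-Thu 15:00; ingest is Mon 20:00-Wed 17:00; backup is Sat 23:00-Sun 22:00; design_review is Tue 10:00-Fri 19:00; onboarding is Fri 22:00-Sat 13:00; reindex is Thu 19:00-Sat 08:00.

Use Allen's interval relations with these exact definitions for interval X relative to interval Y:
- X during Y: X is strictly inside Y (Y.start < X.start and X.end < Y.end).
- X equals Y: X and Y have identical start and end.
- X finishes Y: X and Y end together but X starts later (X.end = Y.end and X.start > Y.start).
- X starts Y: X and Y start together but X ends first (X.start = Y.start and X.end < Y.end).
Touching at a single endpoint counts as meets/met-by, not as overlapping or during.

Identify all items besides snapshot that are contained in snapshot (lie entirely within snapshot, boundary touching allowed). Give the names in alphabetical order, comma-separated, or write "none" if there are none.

Target snapshot = [Thu 06:00, Fri 04:00].
audit [Thu 07:00, Sun 03:00] → overlapped-by → no.
backup [Sat 23:00, Sun 22:00] → after → no.
build [Wed 14:00, Sat 04:00] → contains → no.
compaction [Sat 08:00, Sun 13:00] → after → no.
demo [Thu 17:00, Sun 21:00] → overlapped-by → no.
deploy [Wed 06:00, Fri 16:00] → contains → no.
design_review [Tue 10:00, Fri 19:00] → contains → no.
ingest [Mon 20:00, Wed 17:00] → before → no.
interview [Wed 17:00, Thu 22:00] → overlaps → no.
onboarding [Fri 22:00, Sat 13:00] → after → no.
planning [Thu 08:00, Thu 15:00] → during → yes.
reindex [Thu 19:00, Sat 08:00] → overlapped-by → no.
sync_call [Wed 11:00, Thu 07:00] → overlaps → no.
Result: planning.

planning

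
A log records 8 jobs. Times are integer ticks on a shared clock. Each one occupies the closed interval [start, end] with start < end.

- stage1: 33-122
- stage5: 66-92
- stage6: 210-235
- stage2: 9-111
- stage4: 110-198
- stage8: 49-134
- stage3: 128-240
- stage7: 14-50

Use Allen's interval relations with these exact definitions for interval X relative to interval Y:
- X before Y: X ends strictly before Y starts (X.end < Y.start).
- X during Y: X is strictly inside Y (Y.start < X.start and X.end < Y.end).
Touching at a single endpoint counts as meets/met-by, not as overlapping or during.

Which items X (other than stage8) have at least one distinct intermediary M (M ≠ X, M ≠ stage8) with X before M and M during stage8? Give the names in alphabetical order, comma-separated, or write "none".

stage7

Target stage8 = [49, 134].
Intermediaries M with M during stage8: stage5.
Via stage5 — items with X before stage5: stage7.
Union: stage7.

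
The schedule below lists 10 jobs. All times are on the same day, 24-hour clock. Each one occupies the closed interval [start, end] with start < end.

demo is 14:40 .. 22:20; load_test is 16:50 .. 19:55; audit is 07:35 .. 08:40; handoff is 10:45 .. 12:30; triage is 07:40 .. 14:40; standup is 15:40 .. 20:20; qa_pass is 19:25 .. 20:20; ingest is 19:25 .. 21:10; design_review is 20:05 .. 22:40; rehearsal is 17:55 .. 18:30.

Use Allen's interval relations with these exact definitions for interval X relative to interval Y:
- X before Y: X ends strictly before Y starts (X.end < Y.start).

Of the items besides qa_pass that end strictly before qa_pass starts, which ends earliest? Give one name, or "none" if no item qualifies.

audit

Target qa_pass = [19:25, 20:20].
audit [07:35, 08:40] → before → candidate.
demo [14:40, 22:20] → contains → excluded.
design_review [20:05, 22:40] → overlapped-by → excluded.
handoff [10:45, 12:30] → before → candidate.
ingest [19:25, 21:10] → started-by → excluded.
load_test [16:50, 19:55] → overlaps → excluded.
rehearsal [17:55, 18:30] → before → candidate.
standup [15:40, 20:20] → finished-by → excluded.
triage [07:40, 14:40] → before → candidate.
Among candidates, earliest end is 08:40 → audit.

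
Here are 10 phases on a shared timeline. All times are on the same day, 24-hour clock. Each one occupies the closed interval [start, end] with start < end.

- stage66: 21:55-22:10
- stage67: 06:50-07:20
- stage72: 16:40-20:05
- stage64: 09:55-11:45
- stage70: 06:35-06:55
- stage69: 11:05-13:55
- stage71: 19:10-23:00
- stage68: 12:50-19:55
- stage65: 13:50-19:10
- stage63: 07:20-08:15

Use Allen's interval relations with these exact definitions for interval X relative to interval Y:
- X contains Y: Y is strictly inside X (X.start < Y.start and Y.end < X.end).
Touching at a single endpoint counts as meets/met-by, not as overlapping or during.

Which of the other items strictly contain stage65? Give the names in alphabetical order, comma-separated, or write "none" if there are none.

Target stage65 = [13:50, 19:10].
stage63 [07:20, 08:15] → before → no.
stage64 [09:55, 11:45] → before → no.
stage66 [21:55, 22:10] → after → no.
stage67 [06:50, 07:20] → before → no.
stage68 [12:50, 19:55] → contains → yes.
stage69 [11:05, 13:55] → overlaps → no.
stage70 [06:35, 06:55] → before → no.
stage71 [19:10, 23:00] → met-by → no.
stage72 [16:40, 20:05] → overlapped-by → no.
Result: stage68.

stage68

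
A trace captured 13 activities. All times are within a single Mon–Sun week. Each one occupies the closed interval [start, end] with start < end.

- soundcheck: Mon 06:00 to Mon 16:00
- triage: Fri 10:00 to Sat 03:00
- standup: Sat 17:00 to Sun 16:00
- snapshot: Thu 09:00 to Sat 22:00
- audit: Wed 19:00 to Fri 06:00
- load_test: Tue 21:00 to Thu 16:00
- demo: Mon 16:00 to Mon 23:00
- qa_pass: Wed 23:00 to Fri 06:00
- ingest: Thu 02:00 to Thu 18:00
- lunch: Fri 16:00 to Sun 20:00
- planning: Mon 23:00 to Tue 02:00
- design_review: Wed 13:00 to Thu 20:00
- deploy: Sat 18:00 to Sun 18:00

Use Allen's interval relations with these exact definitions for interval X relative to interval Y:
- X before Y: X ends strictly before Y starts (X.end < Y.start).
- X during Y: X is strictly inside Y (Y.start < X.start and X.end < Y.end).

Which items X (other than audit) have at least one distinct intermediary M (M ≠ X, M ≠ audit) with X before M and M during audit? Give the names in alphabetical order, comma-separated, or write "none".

Target audit = [Wed 19:00, Fri 06:00].
Intermediaries M with M during audit: ingest.
Via ingest — items with X before ingest: demo, planning, soundcheck.
Union: demo, planning, soundcheck.

demo, planning, soundcheck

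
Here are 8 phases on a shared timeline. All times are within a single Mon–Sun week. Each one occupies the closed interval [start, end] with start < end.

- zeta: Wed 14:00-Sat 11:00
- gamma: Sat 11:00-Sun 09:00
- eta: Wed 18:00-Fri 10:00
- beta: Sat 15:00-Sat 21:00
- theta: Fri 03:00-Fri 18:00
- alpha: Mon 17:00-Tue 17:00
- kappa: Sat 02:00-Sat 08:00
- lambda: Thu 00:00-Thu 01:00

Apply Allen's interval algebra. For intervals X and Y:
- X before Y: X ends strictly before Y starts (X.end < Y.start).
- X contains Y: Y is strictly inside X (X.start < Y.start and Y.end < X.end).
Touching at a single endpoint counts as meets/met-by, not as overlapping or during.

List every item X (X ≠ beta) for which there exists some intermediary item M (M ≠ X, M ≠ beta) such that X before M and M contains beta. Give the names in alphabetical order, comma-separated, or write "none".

Target beta = [Sat 15:00, Sat 21:00].
Intermediaries M with M contains beta: gamma.
Via gamma — items with X before gamma: alpha, eta, kappa, lambda, theta.
Union: alpha, eta, kappa, lambda, theta.

alpha, eta, kappa, lambda, theta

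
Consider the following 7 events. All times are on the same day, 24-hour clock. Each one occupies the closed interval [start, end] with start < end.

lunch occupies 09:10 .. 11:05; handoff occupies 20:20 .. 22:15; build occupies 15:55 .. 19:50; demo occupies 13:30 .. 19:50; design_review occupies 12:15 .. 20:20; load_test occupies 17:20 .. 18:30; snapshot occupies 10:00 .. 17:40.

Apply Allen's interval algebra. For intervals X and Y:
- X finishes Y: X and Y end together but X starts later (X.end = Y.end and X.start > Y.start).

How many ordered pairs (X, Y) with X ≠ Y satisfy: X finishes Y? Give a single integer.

Checking all 42 ordered pairs for relation 'finishes'; matching pairs in alphabetical order:
(build, demo): build finishes demo ✓
Count: 1.

1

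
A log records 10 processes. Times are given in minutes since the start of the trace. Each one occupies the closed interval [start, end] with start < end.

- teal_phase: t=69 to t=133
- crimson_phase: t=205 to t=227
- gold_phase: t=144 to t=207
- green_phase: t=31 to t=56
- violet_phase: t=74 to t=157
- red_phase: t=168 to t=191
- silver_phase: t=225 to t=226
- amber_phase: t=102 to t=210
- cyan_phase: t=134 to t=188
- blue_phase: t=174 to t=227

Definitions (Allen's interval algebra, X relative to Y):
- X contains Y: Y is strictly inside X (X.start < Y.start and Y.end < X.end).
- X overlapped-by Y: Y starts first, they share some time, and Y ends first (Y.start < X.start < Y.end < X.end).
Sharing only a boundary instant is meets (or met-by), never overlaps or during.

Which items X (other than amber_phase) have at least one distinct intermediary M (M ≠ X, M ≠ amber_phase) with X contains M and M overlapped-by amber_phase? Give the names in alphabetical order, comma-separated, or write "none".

none

Target amber_phase = [t=102, t=210].
Intermediaries M with M overlapped-by amber_phase: blue_phase, crimson_phase.
Via blue_phase — items with X contains blue_phase: none.
Via crimson_phase — items with X contains crimson_phase: none.
Union: none.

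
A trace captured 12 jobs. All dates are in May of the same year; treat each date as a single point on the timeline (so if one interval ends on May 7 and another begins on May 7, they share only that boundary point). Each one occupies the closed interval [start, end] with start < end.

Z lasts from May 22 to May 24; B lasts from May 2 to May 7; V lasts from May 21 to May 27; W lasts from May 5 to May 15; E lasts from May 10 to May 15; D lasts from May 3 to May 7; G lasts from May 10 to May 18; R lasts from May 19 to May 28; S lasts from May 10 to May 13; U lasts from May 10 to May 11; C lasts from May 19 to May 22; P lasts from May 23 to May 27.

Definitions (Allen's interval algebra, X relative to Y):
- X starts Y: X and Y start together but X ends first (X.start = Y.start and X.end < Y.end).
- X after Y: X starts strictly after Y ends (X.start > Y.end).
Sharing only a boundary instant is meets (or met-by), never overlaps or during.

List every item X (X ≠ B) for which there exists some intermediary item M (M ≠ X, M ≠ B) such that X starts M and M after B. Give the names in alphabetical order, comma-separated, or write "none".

C, E, S, U

Target B = [May 2, May 7].
Intermediaries M with M after B: C, E, G, P, R, S, U, V, Z.
Via C — items with X starts C: none.
Via E — items with X starts E: S, U.
Via G — items with X starts G: E, S, U.
Via P — items with X starts P: none.
Via R — items with X starts R: C.
Via S — items with X starts S: U.
Via U — items with X starts U: none.
Via V — items with X starts V: none.
Via Z — items with X starts Z: none.
Union: C, E, S, U.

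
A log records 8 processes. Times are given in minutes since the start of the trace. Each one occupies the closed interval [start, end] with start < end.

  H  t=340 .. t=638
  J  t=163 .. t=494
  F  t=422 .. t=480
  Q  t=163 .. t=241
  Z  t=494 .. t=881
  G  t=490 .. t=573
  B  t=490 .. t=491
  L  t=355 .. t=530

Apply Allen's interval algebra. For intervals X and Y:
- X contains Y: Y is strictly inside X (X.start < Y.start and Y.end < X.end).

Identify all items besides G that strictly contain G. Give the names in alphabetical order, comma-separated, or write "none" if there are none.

H

Target G = [t=490, t=573].
B [t=490, t=491] → starts → no.
F [t=422, t=480] → before → no.
H [t=340, t=638] → contains → yes.
J [t=163, t=494] → overlaps → no.
L [t=355, t=530] → overlaps → no.
Q [t=163, t=241] → before → no.
Z [t=494, t=881] → overlapped-by → no.
Result: H.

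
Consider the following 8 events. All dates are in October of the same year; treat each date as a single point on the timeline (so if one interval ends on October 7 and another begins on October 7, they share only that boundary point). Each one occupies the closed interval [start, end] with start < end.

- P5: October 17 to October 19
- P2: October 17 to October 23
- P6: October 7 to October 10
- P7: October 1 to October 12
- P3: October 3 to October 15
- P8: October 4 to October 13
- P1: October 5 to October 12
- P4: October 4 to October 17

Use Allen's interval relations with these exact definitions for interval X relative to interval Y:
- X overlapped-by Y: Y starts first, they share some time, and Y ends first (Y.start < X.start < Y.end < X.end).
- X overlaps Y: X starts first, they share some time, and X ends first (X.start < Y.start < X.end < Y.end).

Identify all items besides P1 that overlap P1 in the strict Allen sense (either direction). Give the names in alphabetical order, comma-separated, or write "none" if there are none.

none

Target P1 = [October 5, October 12].
P2 [October 17, October 23] → after → no.
P3 [October 3, October 15] → contains → no.
P4 [October 4, October 17] → contains → no.
P5 [October 17, October 19] → after → no.
P6 [October 7, October 10] → during → no.
P7 [October 1, October 12] → finished-by → no.
P8 [October 4, October 13] → contains → no.
Result: none.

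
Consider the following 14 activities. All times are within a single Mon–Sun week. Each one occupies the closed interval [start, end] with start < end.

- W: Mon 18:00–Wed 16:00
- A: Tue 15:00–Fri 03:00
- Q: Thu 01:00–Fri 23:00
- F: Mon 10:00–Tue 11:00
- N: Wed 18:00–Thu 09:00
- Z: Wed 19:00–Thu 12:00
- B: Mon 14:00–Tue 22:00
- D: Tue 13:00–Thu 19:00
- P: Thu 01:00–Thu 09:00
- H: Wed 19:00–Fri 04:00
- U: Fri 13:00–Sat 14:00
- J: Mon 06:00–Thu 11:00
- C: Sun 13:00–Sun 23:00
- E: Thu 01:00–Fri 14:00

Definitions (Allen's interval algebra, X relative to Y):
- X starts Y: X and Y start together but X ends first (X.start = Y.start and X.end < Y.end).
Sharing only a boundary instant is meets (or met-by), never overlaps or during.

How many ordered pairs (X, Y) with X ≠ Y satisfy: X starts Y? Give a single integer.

Checking all 182 ordered pairs for relation 'starts'; matching pairs in alphabetical order:
(E, Q): E starts Q ✓
(P, E): P starts E ✓
(P, Q): P starts Q ✓
(Z, H): Z starts H ✓
Count: 4.

4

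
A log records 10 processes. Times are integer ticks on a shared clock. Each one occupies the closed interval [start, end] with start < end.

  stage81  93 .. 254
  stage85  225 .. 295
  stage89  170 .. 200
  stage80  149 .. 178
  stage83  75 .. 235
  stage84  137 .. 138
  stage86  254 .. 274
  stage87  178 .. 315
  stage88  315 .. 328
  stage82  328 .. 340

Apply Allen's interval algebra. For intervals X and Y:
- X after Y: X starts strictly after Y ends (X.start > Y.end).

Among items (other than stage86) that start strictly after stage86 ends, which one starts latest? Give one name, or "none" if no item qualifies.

stage82

Target stage86 = [254, 274].
stage80 [149, 178] → before → excluded.
stage81 [93, 254] → meets → excluded.
stage82 [328, 340] → after → candidate.
stage83 [75, 235] → before → excluded.
stage84 [137, 138] → before → excluded.
stage85 [225, 295] → contains → excluded.
stage87 [178, 315] → contains → excluded.
stage88 [315, 328] → after → candidate.
stage89 [170, 200] → before → excluded.
Among candidates, latest start is 328 → stage82.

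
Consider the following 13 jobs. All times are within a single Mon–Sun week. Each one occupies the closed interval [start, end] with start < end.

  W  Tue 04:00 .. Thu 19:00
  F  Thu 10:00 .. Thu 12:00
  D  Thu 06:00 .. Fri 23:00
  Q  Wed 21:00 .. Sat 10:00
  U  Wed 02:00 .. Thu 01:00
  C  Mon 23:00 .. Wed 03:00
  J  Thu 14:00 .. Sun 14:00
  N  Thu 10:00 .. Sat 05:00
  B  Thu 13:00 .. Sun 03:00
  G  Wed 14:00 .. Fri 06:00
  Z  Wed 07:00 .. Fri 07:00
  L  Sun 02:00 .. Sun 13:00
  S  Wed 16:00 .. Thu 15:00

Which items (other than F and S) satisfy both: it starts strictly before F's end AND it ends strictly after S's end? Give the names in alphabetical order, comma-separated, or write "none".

D, G, N, Q, W, Z

Conditions: its start is strictly before F's end (X.start < Thu 12:00) AND its end is strictly after S's end (X.end > Thu 15:00).
B: start Thu 13:00 < Thu 12:00? ✗; end Sun 03:00 > Thu 15:00? ✓ → no.
C: start Mon 23:00 < Thu 12:00? ✓; end Wed 03:00 > Thu 15:00? ✗ → no.
D: start Thu 06:00 < Thu 12:00? ✓; end Fri 23:00 > Thu 15:00? ✓ → yes.
G: start Wed 14:00 < Thu 12:00? ✓; end Fri 06:00 > Thu 15:00? ✓ → yes.
J: start Thu 14:00 < Thu 12:00? ✗; end Sun 14:00 > Thu 15:00? ✓ → no.
L: start Sun 02:00 < Thu 12:00? ✗; end Sun 13:00 > Thu 15:00? ✓ → no.
N: start Thu 10:00 < Thu 12:00? ✓; end Sat 05:00 > Thu 15:00? ✓ → yes.
Q: start Wed 21:00 < Thu 12:00? ✓; end Sat 10:00 > Thu 15:00? ✓ → yes.
U: start Wed 02:00 < Thu 12:00? ✓; end Thu 01:00 > Thu 15:00? ✗ → no.
W: start Tue 04:00 < Thu 12:00? ✓; end Thu 19:00 > Thu 15:00? ✓ → yes.
Z: start Wed 07:00 < Thu 12:00? ✓; end Fri 07:00 > Thu 15:00? ✓ → yes.
Result: D, G, N, Q, W, Z.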